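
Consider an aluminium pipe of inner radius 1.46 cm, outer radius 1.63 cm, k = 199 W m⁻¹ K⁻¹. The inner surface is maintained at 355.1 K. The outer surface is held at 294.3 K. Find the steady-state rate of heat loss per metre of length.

Q' = 6.90×10^5 W/m

Q' = 2πk·ΔT/ln(r₂/r₁) = 2π × 199 × 60.8 / ln(0.0163/0.0146) = 6.90×10^5 W/m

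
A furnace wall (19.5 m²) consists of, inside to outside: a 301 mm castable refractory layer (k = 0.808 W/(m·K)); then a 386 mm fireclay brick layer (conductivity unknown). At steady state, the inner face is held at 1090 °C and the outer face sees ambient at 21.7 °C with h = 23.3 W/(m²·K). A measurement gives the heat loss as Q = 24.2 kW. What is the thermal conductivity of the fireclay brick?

ΣR = ΔT/Q = |1090 − 21.7|/24200 = 0.04414 K/W
Known resistances:
  R_castable refractory = L/(kA) = 0.301/(0.808·19.5) = 0.01910 K/W
  R_conv,out = 1/(hA) = 1/(23.3·19.5) = 0.002201 K/W
R_fireclay brick = ΣR − ΣR_known = 0.04414 − 0.02130 = 0.02284 K/W
L/(kA) = 0.02284 ⇒ k = 0.386/(0.02284·19.5) = 0.867 W/m·K

k = 0.867 W/m·K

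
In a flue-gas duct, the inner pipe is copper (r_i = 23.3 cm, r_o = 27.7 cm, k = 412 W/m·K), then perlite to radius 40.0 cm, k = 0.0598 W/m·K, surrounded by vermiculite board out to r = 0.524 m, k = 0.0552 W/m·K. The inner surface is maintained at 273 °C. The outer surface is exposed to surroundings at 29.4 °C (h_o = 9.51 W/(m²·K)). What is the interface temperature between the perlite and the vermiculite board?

Treat each layer as a resistance in series:
  R'_copper = ln(0.277/0.233)/(2πk) = 0.1730/(2π·412) = 6.682×10^-5 m·K/W
  R'_perlite = ln(0.400/0.277)/(2πk) = 0.3674/(2π·0.0598) = 0.9779 m·K/W
  R'_vermiculite board = ln(0.524/0.400)/(2πk) = 0.2700/(2π·0.0552) = 0.7786 m·K/W
  R'_conv,out = 1/(2πr h) = 1/(2π·0.524·9.51) = 0.03194 m·K/W
ΣR = 6.682×10^-5 + 0.9779 + 0.7786 + 0.03194 = 1.789 m·K/W
Q' = ΔT/ΣR = (273 °C − 29.4 °C)/1.789 = 136.2 W/m
From the inner boundary to the perlite/vermiculite board interface, ΣR_partial = 0.9780 m·K/W.
T_interface = T_in − Q'·ΣR_partial = 273 °C − (136.2)(0.9780) = 140 °C

T = 140 °C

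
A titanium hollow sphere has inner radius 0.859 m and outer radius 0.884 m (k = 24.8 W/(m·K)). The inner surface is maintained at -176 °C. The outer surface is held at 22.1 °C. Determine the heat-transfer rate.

Q = 1880 kW

Q = 4πk·ΔT/(1/r₁ − 1/r₂) = 4π × 24.8 × 198.1 / (1/0.859 − 1/0.884) = 1.88×10^6 W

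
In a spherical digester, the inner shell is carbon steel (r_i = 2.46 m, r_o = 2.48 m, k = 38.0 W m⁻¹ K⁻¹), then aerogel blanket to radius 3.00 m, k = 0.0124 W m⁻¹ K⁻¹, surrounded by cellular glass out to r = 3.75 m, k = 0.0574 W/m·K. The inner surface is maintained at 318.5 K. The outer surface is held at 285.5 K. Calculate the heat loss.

Q = 61.0 W

Treat each layer as a resistance in series:
  R_carbon steel = (1/2.46 − 1/2.48)/(4πk) = 0.003278/(4π·38.0) = 6.865×10^-6 K/W
  R_aerogel blanket = (1/2.48 − 1/3.00)/(4πk) = 0.06989/(4π·0.0124) = 0.4485 K/W
  R_cellular glass = (1/3.00 − 1/3.75)/(4πk) = 0.06667/(4π·0.0574) = 0.09242 K/W
ΣR = 6.865×10^-6 + 0.4485 + 0.09242 = 0.5409 K/W
Q = ΔT/ΣR = (318.5 K − 285.5 K)/0.5409 = 61.0 W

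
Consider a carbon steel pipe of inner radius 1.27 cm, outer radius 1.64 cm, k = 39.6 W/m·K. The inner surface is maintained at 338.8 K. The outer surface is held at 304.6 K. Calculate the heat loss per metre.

Q' = 33.3 kW/m

Q' = 2πk·ΔT/ln(r₂/r₁) = 2π × 39.6 × 34.2 / ln(0.0164/0.0127) = 33300 W/m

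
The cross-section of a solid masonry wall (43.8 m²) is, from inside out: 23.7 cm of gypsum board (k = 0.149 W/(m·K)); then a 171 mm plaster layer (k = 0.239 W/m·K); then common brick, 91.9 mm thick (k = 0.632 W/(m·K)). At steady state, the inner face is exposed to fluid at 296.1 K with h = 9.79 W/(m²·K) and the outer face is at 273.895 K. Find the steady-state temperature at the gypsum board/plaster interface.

T = 281.38 K

Resistance network (inner→outer):
  R_conv,in = 1/(hA) = 1/(9.79·43.8) = 0.002332 K/W
  R_gypsum board = L/(kA) = 0.237/(0.149·43.8) = 0.03632 K/W
  R_plaster = L/(kA) = 0.171/(0.239·43.8) = 0.01634 K/W
  R_common brick = L/(kA) = 0.0919/(0.632·43.8) = 0.003320 K/W
ΣR = 0.002332 + 0.03632 + 0.01634 + 0.003320 = 0.05831 K/W
Q = ΔT/ΣR = (296.1 K − 273.895 K)/0.05831 = 380.8 W
From the inner boundary to the gypsum board/plaster interface, ΣR_partial = 0.03865 K/W.
T_interface = T_in − Q·ΣR_partial = 296.1 K − (380.8)(0.03865) = 281.38 K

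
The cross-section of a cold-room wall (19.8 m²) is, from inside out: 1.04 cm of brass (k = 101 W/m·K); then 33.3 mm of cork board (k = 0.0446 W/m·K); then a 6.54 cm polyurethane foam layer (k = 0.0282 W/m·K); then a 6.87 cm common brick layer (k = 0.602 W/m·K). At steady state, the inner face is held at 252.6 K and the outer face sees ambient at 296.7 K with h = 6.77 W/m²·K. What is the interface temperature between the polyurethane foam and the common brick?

Treat each layer as a resistance in series:
  R_brass = L/(kA) = 0.0104/(101·19.8) = 5.201×10^-6 K/W
  R_cork board = L/(kA) = 0.0333/(0.0446·19.8) = 0.03771 K/W
  R_polyurethane foam = L/(kA) = 0.0654/(0.0282·19.8) = 0.1171 K/W
  R_common brick = L/(kA) = 0.0687/(0.602·19.8) = 0.005764 K/W
  R_conv,out = 1/(hA) = 1/(6.77·19.8) = 0.007460 K/W
ΣR = 5.201×10^-6 + 0.03771 + 0.1171 + 0.005764 + 0.007460 = 0.1680 K/W
Q = ΔT/ΣR = (252.6 K − 296.7 K)/0.1680 = -262.5 W
From the inner boundary to the polyurethane foam/common brick interface, ΣR_partial = 0.1548 K/W.
T_interface = T_in − Q·ΣR_partial = 252.6 K − (-262.5)(0.1548) = 293.2 K

T = 293.2 K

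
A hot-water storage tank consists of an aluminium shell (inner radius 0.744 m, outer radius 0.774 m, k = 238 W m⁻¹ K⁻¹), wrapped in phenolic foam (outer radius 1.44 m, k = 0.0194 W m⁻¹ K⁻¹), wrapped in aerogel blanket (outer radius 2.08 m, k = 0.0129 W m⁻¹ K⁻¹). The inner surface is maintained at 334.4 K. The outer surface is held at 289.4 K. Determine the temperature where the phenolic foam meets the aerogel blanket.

Resistance network (inner→outer):
  R_aluminium = (1/0.744 − 1/0.774)/(4πk) = 0.05210/(4π·238) = 1.742×10^-5 K/W
  R_phenolic foam = (1/0.774 − 1/1.44)/(4πk) = 0.5975/(4π·0.0194) = 2.451 K/W
  R_aerogel blanket = (1/1.44 − 1/2.08)/(4πk) = 0.2137/(4π·0.0129) = 1.318 K/W
ΣR = 1.742×10^-5 + 2.451 + 1.318 = 3.769 K/W
Q = ΔT/ΣR = (334.4 K − 289.4 K)/3.769 = 11.94 W
From the inner boundary to the phenolic foam/aerogel blanket interface, ΣR_partial = 2.451 K/W.
T_interface = T_in − Q·ΣR_partial = 334.4 K − (11.94)(2.451) = 305.1 K

T = 305.1 K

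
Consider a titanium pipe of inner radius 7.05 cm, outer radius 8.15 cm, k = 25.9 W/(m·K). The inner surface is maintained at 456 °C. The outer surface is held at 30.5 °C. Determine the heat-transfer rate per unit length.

Q' = 4.78×10^5 W/m

Q' = 2πk·ΔT/ln(r₂/r₁) = 2π × 25.9 × 425.5 / ln(0.0815/0.0705) = 4.78×10^5 W/m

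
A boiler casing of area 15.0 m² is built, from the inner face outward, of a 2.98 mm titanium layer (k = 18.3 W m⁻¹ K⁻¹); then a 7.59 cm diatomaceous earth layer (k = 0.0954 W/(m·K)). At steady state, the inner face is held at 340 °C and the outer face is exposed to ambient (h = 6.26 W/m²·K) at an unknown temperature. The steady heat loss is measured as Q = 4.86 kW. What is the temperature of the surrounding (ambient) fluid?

T_out = 30.4 °C

Series resistances:
  R_titanium = L/(kA) = 0.00298/(18.3·15.0) = 1.086×10^-5 K/W
  R_diatomaceous earth = L/(kA) = 0.0759/(0.0954·15.0) = 0.05304 K/W
  R_conv,out = 1/(hA) = 1/(6.26·15.0) = 0.01065 K/W
ΣR = 0.06370 K/W
ΔT = Q·ΣR = 4860 × 0.06370 = 309.6 K
Heat flows outward, so T_out = T_in − ΔT = 340 − 309.6 = 30.4 °C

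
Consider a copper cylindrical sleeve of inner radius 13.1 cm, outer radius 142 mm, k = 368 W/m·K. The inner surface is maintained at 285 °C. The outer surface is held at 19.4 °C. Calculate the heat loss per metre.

Q' = 7620 kW/m

Q' = 2πk·ΔT/ln(r₂/r₁) = 2π × 368 × 265.6 / ln(0.142/0.131) = 7.62×10^6 W/m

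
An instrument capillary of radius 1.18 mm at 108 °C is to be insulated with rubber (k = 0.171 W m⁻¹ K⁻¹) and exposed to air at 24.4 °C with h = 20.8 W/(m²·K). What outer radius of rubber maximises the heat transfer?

r_cr = 0.822 cm

For a cylinder, r_cr = k_ins/h = 0.171/20.8 = 0.00822 m = 0.822 cm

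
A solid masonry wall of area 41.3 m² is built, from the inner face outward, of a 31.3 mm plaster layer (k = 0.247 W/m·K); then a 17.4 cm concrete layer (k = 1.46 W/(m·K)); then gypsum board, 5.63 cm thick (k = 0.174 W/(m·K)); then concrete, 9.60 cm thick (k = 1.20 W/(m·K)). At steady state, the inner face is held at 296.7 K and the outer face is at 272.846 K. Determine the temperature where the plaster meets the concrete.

T = 292.0 K

Treat each layer as a resistance in series:
  R_plaster = L/(kA) = 0.0313/(0.247·41.3) = 0.003068 K/W
  R_concrete = L/(kA) = 0.174/(1.46·41.3) = 0.002886 K/W
  R_gypsum board = L/(kA) = 0.0563/(0.174·41.3) = 0.007834 K/W
  R_concrete = L/(kA) = 0.0960/(1.20·41.3) = 0.001937 K/W
ΣR = 0.003068 + 0.002886 + 0.007834 + 0.001937 = 0.01572 K/W
Q = ΔT/ΣR = (296.7 K − 272.846 K)/0.01572 = 1517 W
From the inner boundary to the plaster/concrete interface, ΣR_partial = 0.003068 K/W.
T_interface = T_in − Q·ΣR_partial = 296.7 K − (1517)(0.003068) = 292.0 K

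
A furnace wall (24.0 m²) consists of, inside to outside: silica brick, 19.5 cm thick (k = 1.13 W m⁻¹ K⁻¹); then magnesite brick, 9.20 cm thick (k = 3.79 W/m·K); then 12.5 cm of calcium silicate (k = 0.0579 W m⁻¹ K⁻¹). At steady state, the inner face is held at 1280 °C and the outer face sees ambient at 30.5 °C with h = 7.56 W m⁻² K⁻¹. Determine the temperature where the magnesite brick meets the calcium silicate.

Treat each layer as a resistance in series:
  R_silica brick = L/(kA) = 0.195/(1.13·24.0) = 0.007190 K/W
  R_magnesite brick = L/(kA) = 0.0920/(3.79·24.0) = 0.001011 K/W
  R_calcium silicate = L/(kA) = 0.125/(0.0579·24.0) = 0.08995 K/W
  R_conv,out = 1/(hA) = 1/(7.56·24.0) = 0.005511 K/W
ΣR = 0.007190 + 0.001011 + 0.08995 + 0.005511 = 0.1037 K/W
Q = ΔT/ΣR = (1280 °C − 30.5 °C)/0.1037 = 12050 W
From the inner boundary to the magnesite brick/calcium silicate interface, ΣR_partial = 0.008201 K/W.
T_interface = T_in − Q·ΣR_partial = 1280 °C − (12050)(0.008201) = 1181 °C

T = 1181 °C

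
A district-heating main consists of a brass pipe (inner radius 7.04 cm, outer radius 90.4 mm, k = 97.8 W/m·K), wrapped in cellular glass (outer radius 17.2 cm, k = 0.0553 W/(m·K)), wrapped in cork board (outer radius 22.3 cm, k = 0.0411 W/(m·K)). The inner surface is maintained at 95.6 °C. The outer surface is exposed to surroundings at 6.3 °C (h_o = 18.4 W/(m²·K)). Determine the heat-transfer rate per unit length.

Treat each layer as a resistance in series:
  R'_brass = ln(0.0904/0.0704)/(2πk) = 0.2501/(2π·97.8) = 4.069×10^-4 m·K/W
  R'_cellular glass = ln(0.172/0.0904)/(2πk) = 0.6433/(2π·0.0553) = 1.851 m·K/W
  R'_cork board = ln(0.223/0.172)/(2πk) = 0.2597/(2π·0.0411) = 1.006 m·K/W
  R'_conv,out = 1/(2πr h) = 1/(2π·0.223·18.4) = 0.03879 m·K/W
ΣR = 4.069×10^-4 + 1.851 + 1.006 + 0.03879 = 2.896 m·K/W
Q' = ΔT/ΣR = (95.6 °C − 6.3 °C)/2.896 = 30.8 W/m

Q' = 30.8 W/m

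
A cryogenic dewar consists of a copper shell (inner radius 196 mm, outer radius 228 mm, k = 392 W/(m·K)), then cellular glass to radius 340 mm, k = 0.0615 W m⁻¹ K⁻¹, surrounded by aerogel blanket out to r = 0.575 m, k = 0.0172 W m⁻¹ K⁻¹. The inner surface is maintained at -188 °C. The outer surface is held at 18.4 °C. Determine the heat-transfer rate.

Resistance network (inner→outer):
  R_copper = (1/0.196 − 1/0.228)/(4πk) = 0.7161/(4π·392) = 1.454×10^-4 K/W
  R_cellular glass = (1/0.228 − 1/0.340)/(4πk) = 1.445/(4π·0.0615) = 1.869 K/W
  R_aerogel blanket = (1/0.340 − 1/0.575)/(4πk) = 1.202/(4π·0.0172) = 5.561 K/W
ΣR = 1.454×10^-4 + 1.869 + 5.561 = 7.430 K/W
Q = ΔT/ΣR = (-188 °C − 18.4 °C)/7.430 = -27.8 W
(Negative Q ⇒ heat flows inward; heat gain = 27.8 W.)

Q = 27.8 W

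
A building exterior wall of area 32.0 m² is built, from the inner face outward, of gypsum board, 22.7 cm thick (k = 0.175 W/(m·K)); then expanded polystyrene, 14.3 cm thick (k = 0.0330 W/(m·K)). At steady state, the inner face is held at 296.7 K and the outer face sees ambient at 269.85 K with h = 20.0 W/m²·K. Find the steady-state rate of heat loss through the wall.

Q = 151 W

Resistance network (inner→outer):
  R_gypsum board = L/(kA) = 0.227/(0.175·32.0) = 0.04054 K/W
  R_expanded polystyrene = L/(kA) = 0.143/(0.0330·32.0) = 0.1354 K/W
  R_conv,out = 1/(hA) = 1/(20.0·32.0) = 0.001563 K/W
ΣR = 0.04054 + 0.1354 + 0.001563 = 0.1775 K/W
Q = ΔT/ΣR = (296.7 K − 269.85 K)/0.1775 = 151 W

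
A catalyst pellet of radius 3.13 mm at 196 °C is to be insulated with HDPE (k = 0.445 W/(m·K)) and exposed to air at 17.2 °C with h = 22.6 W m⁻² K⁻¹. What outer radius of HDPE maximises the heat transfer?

r_cr = 3.94 cm

For a sphere, r_cr = 2k_ins/h = 2·0.445/22.6 = 0.0394 m = 3.94 cm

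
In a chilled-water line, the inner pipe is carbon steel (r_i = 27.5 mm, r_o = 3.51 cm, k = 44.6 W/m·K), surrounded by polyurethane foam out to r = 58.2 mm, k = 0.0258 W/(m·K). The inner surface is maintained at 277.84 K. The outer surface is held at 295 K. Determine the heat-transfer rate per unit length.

Q' = 5.50 W/m

Resistance network (inner→outer):
  R'_carbon steel = ln(0.0351/0.0275)/(2πk) = 0.2440/(2π·44.6) = 8.708×10^-4 m·K/W
  R'_polyurethane foam = ln(0.0582/0.0351)/(2πk) = 0.5057/(2π·0.0258) = 3.119 m·K/W
ΣR = 8.708×10^-4 + 3.119 = 3.120 m·K/W
Q' = ΔT/ΣR = (277.84 K − 295 K)/3.120 = -5.50 W/m
(Negative Q' ⇒ heat flows inward; heat gain = 5.50 W/m.)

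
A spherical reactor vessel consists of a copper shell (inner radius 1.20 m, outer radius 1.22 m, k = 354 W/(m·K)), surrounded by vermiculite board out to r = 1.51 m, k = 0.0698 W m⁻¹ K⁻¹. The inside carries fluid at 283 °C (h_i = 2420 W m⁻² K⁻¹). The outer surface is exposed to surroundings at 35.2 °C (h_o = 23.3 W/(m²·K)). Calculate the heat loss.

Q = 1370 W

Treat each layer as a resistance in series:
  R_conv,in = 1/(4πr²h) = 1/(4π·1.20²·2420) = 2.284×10^-5 K/W
  R_copper = (1/1.20 − 1/1.22)/(4πk) = 0.01366/(4π·354) = 3.071×10^-6 K/W
  R_vermiculite board = (1/1.22 − 1/1.51)/(4πk) = 0.1574/(4π·0.0698) = 0.1795 K/W
  R_conv,out = 1/(4πr²h) = 1/(4π·1.51²·23.3) = 0.001498 K/W
ΣR = 2.284×10^-5 + 3.071×10^-6 + 0.1795 + 0.001498 = 0.1810 K/W
Q = ΔT/ΣR = (283 °C − 35.2 °C)/0.1810 = 1370 W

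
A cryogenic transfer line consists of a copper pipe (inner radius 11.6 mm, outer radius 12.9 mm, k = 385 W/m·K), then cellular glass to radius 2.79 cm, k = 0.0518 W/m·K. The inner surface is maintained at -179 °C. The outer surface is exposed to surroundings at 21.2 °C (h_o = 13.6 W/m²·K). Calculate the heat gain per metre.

Q' = 71.8 W/m

Series thermal resistances, inner to outer:
  R'_copper = ln(0.0129/0.0116)/(2πk) = 0.1062/(2π·385) = 4.391×10^-5 m·K/W
  R'_cellular glass = ln(0.0279/0.0129)/(2πk) = 0.7714/(2π·0.0518) = 2.370 m·K/W
  R'_conv,out = 1/(2πr h) = 1/(2π·0.0279·13.6) = 0.4194 m·K/W
ΣR = 4.391×10^-5 + 2.370 + 0.4194 = 2.789 m·K/W
Q' = ΔT/ΣR = (-179 °C − 21.2 °C)/2.789 = -71.8 W/m
(Negative Q' ⇒ heat flows inward; heat gain = 71.8 W/m.)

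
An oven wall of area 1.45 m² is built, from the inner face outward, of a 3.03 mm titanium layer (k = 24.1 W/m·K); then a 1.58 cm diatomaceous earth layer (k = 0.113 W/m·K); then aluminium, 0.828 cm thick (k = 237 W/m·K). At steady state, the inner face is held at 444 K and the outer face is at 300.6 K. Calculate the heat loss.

Series thermal resistances, inner to outer:
  R_titanium = L/(kA) = 0.00303/(24.1·1.45) = 8.671×10^-5 K/W
  R_diatomaceous earth = L/(kA) = 0.0158/(0.113·1.45) = 0.09643 K/W
  R_aluminium = L/(kA) = 0.00828/(237·1.45) = 2.409×10^-5 K/W
ΣR = 8.671×10^-5 + 0.09643 + 2.409×10^-5 = 0.09654 K/W
Q = ΔT/ΣR = (444 K − 300.6 K)/0.09654 = 1490 W

Q = 1490 W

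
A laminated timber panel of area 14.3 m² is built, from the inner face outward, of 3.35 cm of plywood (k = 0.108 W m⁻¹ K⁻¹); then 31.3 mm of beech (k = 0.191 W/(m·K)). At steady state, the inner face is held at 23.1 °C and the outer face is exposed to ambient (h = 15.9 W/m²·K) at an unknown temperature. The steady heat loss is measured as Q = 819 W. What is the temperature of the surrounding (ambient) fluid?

Sum the resistances:
  R_plywood = L/(kA) = 0.0335/(0.108·14.3) = 0.02169 K/W
  R_beech = L/(kA) = 0.0313/(0.191·14.3) = 0.01146 K/W
  R_conv,out = 1/(hA) = 1/(15.9·14.3) = 0.004398 K/W
ΣR = 0.03755 K/W
ΔT = Q·ΣR = 819 × 0.03755 = 30.75 K
Heat flows outward, so T_out = T_in − ΔT = 23.1 − 30.75 = -7.65 °C

T_out = -7.65 °C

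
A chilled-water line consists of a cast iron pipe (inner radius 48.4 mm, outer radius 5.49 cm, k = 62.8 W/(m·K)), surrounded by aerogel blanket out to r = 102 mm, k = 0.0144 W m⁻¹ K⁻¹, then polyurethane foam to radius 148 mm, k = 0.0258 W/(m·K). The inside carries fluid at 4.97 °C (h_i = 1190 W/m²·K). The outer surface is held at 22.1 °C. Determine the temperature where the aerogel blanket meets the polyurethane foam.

T = 17.8 °C

Resistance network (inner→outer):
  R'_conv,in = 1/(2πr h) = 1/(2π·0.0484·1190) = 0.002763 m·K/W
  R'_cast iron = ln(0.0549/0.0484)/(2πk) = 0.1260/(2π·62.8) = 3.194×10^-4 m·K/W
  R'_aerogel blanket = ln(0.102/0.0549)/(2πk) = 0.6195/(2π·0.0144) = 6.847 m·K/W
  R'_polyurethane foam = ln(0.148/0.102)/(2πk) = 0.3722/(2π·0.0258) = 2.296 m·K/W
ΣR = 0.002763 + 3.194×10^-4 + 6.847 + 2.296 = 9.146 m·K/W
Q' = ΔT/ΣR = (4.97 °C − 22.1 °C)/9.146 = -1.873 W/m
From the inner boundary to the aerogel blanket/polyurethane foam interface, ΣR_partial = 6.850 m·K/W.
T_interface = T_in − Q'·ΣR_partial = 4.97 °C − (-1.873)(6.850) = 17.8 °C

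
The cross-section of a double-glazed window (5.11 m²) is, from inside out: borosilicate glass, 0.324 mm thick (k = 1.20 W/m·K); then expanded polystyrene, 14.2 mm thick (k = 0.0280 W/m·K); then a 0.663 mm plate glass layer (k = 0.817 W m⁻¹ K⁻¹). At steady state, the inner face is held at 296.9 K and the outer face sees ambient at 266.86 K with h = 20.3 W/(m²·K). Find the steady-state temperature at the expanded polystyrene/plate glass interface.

Series thermal resistances, inner to outer:
  R_borosilicate glass = L/(kA) = 3.24×10^-4/(1.20·5.11) = 5.284×10^-5 K/W
  R_expanded polystyrene = L/(kA) = 0.0142/(0.0280·5.11) = 0.09925 K/W
  R_plate glass = L/(kA) = 6.63×10^-4/(0.817·5.11) = 1.588×10^-4 K/W
  R_conv,out = 1/(hA) = 1/(20.3·5.11) = 0.009640 K/W
ΣR = 5.284×10^-5 + 0.09925 + 1.588×10^-4 + 0.009640 = 0.1091 K/W
Q = ΔT/ΣR = (296.9 K − 266.86 K)/0.1091 = 275.3 W
From the inner boundary to the expanded polystyrene/plate glass interface, ΣR_partial = 0.09930 K/W.
T_interface = T_in − Q·ΣR_partial = 296.9 K − (275.3)(0.09930) = 269.56 K

T = 269.56 K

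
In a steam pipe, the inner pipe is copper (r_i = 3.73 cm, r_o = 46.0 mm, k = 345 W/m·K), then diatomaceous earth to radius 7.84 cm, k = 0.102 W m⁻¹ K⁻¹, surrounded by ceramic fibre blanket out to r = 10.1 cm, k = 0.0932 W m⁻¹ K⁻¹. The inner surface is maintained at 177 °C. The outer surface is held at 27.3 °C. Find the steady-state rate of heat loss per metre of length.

Q' = 118 W/m

Treat each layer as a resistance in series:
  R'_copper = ln(0.0460/0.0373)/(2πk) = 0.2096/(2π·345) = 9.671×10^-5 m·K/W
  R'_diatomaceous earth = ln(0.0784/0.0460)/(2πk) = 0.5332/(2π·0.102) = 0.8319 m·K/W
  R'_ceramic fibre blanket = ln(0.101/0.0784)/(2πk) = 0.2533/(2π·0.0932) = 0.4325 m·K/W
ΣR = 9.671×10^-5 + 0.8319 + 0.4325 = 1.264 m·K/W
Q' = ΔT/ΣR = (177 °C − 27.3 °C)/1.264 = 118 W/m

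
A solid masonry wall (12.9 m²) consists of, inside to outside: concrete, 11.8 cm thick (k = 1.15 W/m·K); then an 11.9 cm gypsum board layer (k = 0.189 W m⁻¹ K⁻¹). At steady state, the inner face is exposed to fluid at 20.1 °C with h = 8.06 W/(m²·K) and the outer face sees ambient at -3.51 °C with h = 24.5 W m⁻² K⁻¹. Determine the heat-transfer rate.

Series thermal resistances, inner to outer:
  R_conv,in = 1/(hA) = 1/(8.06·12.9) = 0.009618 K/W
  R_concrete = L/(kA) = 0.118/(1.15·12.9) = 0.007954 K/W
  R_gypsum board = L/(kA) = 0.119/(0.189·12.9) = 0.04881 K/W
  R_conv,out = 1/(hA) = 1/(24.5·12.9) = 0.003164 K/W
ΣR = 0.009618 + 0.007954 + 0.04881 + 0.003164 = 0.06955 K/W
Q = ΔT/ΣR = (20.1 °C − -3.51 °C)/0.06955 = 339 W

Q = 339 W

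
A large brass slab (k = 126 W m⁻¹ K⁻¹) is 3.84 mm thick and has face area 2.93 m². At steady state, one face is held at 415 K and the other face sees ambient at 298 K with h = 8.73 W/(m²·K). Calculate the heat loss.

Q = 2990 W

Treat each layer as a resistance in series:
  R_brass = L/(kA) = 0.00384/(126·2.93) = 1.040×10^-5 K/W
  R_conv,out = 1/(hA) = 1/(8.73·2.93) = 0.03909 K/W
ΣR = 1.040×10^-5 + 0.03909 = 0.03910 K/W
Q = ΔT/ΣR = (415 K − 298 K)/0.03910 = 2990 W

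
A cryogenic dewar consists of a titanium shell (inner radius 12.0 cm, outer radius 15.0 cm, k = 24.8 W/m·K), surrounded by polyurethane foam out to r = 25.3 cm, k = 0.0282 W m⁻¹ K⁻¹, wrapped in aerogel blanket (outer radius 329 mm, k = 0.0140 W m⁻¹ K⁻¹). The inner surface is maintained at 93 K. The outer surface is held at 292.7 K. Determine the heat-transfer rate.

Q = 15.5 W

Treat each layer as a resistance in series:
  R_titanium = (1/0.120 − 1/0.150)/(4πk) = 1.667/(4π·24.8) = 0.005348 K/W
  R_polyurethane foam = (1/0.150 − 1/0.253)/(4πk) = 2.714/(4π·0.0282) = 7.659 K/W
  R_aerogel blanket = (1/0.253 − 1/0.329)/(4πk) = 0.9131/(4π·0.0140) = 5.190 K/W
ΣR = 0.005348 + 7.659 + 5.190 = 12.85 K/W
Q = ΔT/ΣR = (93 K − 292.7 K)/12.85 = -15.5 W
(Negative Q ⇒ heat flows inward; heat gain = 15.5 W.)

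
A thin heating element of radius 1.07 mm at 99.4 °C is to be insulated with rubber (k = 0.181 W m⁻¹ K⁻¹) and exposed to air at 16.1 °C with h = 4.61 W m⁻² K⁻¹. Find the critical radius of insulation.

For a cylinder, r_cr = k_ins/h = 0.181/4.61 = 0.0393 m = 3.93 cm

r_cr = 3.93 cm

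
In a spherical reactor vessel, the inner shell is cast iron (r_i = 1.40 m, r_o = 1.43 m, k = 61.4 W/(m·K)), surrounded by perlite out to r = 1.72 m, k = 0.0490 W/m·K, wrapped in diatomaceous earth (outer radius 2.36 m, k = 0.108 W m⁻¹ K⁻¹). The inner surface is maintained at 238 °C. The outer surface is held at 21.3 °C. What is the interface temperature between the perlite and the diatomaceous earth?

T = 103 °C

Resistance network (inner→outer):
  R_cast iron = (1/1.40 − 1/1.43)/(4πk) = 0.01499/(4π·61.4) = 1.942×10^-5 K/W
  R_perlite = (1/1.43 − 1/1.72)/(4πk) = 0.1179/(4π·0.0490) = 0.1915 K/W
  R_diatomaceous earth = (1/1.72 − 1/2.36)/(4πk) = 0.1577/(4π·0.108) = 0.1162 K/W
ΣR = 1.942×10^-5 + 0.1915 + 0.1162 = 0.3077 K/W
Q = ΔT/ΣR = (238 °C − 21.3 °C)/0.3077 = 704.3 W
From the inner boundary to the perlite/diatomaceous earth interface, ΣR_partial = 0.1915 K/W.
T_interface = T_in − Q·ΣR_partial = 238 °C − (704.3)(0.1915) = 103 °C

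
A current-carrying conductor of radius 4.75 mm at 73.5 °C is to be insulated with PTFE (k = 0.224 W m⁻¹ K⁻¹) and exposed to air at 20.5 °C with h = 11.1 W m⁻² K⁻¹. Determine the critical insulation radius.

r_cr = 2.02 cm

For a cylinder, r_cr = k_ins/h = 0.224/11.1 = 0.0202 m = 2.02 cm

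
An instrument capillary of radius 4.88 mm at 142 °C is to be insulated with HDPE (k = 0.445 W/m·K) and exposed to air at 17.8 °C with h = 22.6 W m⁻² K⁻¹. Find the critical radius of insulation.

r_cr = 1.97 cm

For a cylinder, r_cr = k_ins/h = 0.445/22.6 = 0.0197 m = 1.97 cm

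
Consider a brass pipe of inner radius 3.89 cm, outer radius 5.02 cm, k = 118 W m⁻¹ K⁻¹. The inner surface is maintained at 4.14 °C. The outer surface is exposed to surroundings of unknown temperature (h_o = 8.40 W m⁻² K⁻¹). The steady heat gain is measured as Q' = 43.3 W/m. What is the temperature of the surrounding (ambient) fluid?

Series resistances:
  R'_brass = ln(0.0502/0.0389)/(2πk) = 0.2550/(2π·118) = 3.440×10^-4 m·K/W
  R'_conv,out = 1/(2πr h) = 1/(2π·0.0502·8.40) = 0.3774 m·K/W
ΣR = 0.3778 m·K/W
ΔT = Q'·ΣR = 43.3 × 0.3778 = 16.36 K
Heat flows inward, so T_out = T_in + ΔT = 4.14 + 16.36 = 20.5 °C

T_out = 20.5 °C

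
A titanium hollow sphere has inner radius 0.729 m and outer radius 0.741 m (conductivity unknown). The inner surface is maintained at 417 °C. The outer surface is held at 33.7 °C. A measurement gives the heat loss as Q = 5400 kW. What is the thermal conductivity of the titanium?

ΣR = ΔT/Q = |417 − 33.7|/5.40×10^6 = 7.098×10^-5 K/W
(1/r₁−1/r₂)/(4πk) = 7.098×10^-5 ⇒ k = 0.02221/(4π·7.098×10^-5) = 24.9 W/m·K

k = 24.9 W/m·K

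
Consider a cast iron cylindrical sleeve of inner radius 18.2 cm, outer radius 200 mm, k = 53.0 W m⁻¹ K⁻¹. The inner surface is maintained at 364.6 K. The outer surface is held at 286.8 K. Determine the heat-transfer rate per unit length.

Q' = 2πk·ΔT/ln(r₂/r₁) = 2π × 53.0 × 77.8 / ln(0.200/0.182) = 2.75×10^5 W/m

Q' = 275 kW/m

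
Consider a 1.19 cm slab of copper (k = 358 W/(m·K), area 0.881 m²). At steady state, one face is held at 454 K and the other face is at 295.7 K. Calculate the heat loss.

Q = kA·ΔT/L = 358 × 0.881 × |454 K − 295.7 K| / 0.0119 = 4.20×10^6 W

Q = 4200 kW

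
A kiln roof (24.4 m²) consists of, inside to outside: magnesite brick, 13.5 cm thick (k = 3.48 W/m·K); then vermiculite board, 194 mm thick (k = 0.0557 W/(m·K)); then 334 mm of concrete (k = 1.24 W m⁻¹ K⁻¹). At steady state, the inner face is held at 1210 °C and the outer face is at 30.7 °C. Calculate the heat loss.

Q = 7590 W

Resistance network (inner→outer):
  R_magnesite brick = L/(kA) = 0.135/(3.48·24.4) = 0.001590 K/W
  R_vermiculite board = L/(kA) = 0.194/(0.0557·24.4) = 0.1427 K/W
  R_concrete = L/(kA) = 0.334/(1.24·24.4) = 0.01104 K/W
ΣR = 0.001590 + 0.1427 + 0.01104 = 0.1553 K/W
Q = ΔT/ΣR = (1210 °C − 30.7 °C)/0.1553 = 7590 W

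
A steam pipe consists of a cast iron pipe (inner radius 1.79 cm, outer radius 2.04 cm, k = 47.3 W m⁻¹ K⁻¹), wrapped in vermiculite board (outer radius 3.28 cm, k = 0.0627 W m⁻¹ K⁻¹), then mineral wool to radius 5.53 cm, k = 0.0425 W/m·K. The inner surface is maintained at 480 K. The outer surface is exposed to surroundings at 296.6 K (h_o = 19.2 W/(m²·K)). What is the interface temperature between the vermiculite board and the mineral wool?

Series thermal resistances, inner to outer:
  R'_cast iron = ln(0.0204/0.0179)/(2πk) = 0.1307/(2π·47.3) = 4.399×10^-4 m·K/W
  R'_vermiculite board = ln(0.0328/0.0204)/(2πk) = 0.4749/(2π·0.0627) = 1.205 m·K/W
  R'_mineral wool = ln(0.0553/0.0328)/(2πk) = 0.5223/(2π·0.0425) = 1.956 m·K/W
  R'_conv,out = 1/(2πr h) = 1/(2π·0.0553·19.2) = 0.1499 m·K/W
ΣR = 4.399×10^-4 + 1.205 + 1.956 + 0.1499 = 3.311 m·K/W
Q' = ΔT/ΣR = (480 K − 296.6 K)/3.311 = 55.39 W/m
From the inner boundary to the vermiculite board/mineral wool interface, ΣR_partial = 1.205 m·K/W.
T_interface = T_in − Q'·ΣR_partial = 480 K − (55.39)(1.205) = 413 K

T = 413 K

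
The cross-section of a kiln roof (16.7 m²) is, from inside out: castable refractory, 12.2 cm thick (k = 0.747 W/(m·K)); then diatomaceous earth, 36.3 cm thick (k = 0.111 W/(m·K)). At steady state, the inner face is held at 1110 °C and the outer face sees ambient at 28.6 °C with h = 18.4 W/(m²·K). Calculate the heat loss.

Q = 5180 W

Series thermal resistances, inner to outer:
  R_castable refractory = L/(kA) = 0.122/(0.747·16.7) = 0.009780 K/W
  R_diatomaceous earth = L/(kA) = 0.363/(0.111·16.7) = 0.1958 K/W
  R_conv,out = 1/(hA) = 1/(18.4·16.7) = 0.003254 K/W
ΣR = 0.009780 + 0.1958 + 0.003254 = 0.2088 K/W
Q = ΔT/ΣR = (1110 °C − 28.6 °C)/0.2088 = 5180 W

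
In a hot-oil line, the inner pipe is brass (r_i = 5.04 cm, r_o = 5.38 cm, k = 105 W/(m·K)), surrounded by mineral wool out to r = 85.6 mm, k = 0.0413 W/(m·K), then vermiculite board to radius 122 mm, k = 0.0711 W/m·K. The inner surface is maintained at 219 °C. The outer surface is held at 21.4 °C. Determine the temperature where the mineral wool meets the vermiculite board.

Series thermal resistances, inner to outer:
  R'_brass = ln(0.0538/0.0504)/(2πk) = 0.06528/(2π·105) = 9.895×10^-5 m·K/W
  R'_mineral wool = ln(0.0856/0.0538)/(2πk) = 0.4644/(2π·0.0413) = 1.790 m·K/W
  R'_vermiculite board = ln(0.122/0.0856)/(2πk) = 0.3543/(2π·0.0711) = 0.7932 m·K/W
ΣR = 9.895×10^-5 + 1.790 + 0.7932 = 2.583 m·K/W
Q' = ΔT/ΣR = (219 °C − 21.4 °C)/2.583 = 76.50 W/m
From the inner boundary to the mineral wool/vermiculite board interface, ΣR_partial = 1.790 m·K/W.
T_interface = T_in − Q'·ΣR_partial = 219 °C − (76.50)(1.790) = 82.1 °C

T = 82.1 °C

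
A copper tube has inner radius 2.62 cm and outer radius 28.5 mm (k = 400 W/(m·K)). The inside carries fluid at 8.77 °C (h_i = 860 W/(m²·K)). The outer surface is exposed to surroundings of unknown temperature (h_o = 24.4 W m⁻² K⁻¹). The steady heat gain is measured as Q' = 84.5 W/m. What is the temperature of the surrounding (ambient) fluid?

T_out = 28.7 °C

Series resistances:
  R'_conv,in = 1/(2πr h) = 1/(2π·0.0262·860) = 0.007064 m·K/W
  R'_copper = ln(0.0285/0.0262)/(2πk) = 0.08414/(2π·400) = 3.348×10^-5 m·K/W
  R'_conv,out = 1/(2πr h) = 1/(2π·0.0285·24.4) = 0.2289 m·K/W
ΣR = 0.2360 m·K/W
ΔT = Q'·ΣR = 84.5 × 0.2360 = 19.94 K
Heat flows inward, so T_out = T_in + ΔT = 8.77 + 19.94 = 28.7 °C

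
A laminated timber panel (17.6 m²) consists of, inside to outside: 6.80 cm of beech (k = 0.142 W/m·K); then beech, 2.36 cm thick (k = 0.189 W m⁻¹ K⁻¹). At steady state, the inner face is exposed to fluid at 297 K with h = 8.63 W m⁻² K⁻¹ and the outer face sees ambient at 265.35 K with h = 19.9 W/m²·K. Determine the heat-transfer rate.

Q = 724 W

Series thermal resistances, inner to outer:
  R_conv,in = 1/(hA) = 1/(8.63·17.6) = 0.006584 K/W
  R_beech = L/(kA) = 0.0680/(0.142·17.6) = 0.02721 K/W
  R_beech = L/(kA) = 0.0236/(0.189·17.6) = 0.007095 K/W
  R_conv,out = 1/(hA) = 1/(19.9·17.6) = 0.002855 K/W
ΣR = 0.006584 + 0.02721 + 0.007095 + 0.002855 = 0.04374 K/W
Q = ΔT/ΣR = (297 K − 265.35 K)/0.04374 = 724 W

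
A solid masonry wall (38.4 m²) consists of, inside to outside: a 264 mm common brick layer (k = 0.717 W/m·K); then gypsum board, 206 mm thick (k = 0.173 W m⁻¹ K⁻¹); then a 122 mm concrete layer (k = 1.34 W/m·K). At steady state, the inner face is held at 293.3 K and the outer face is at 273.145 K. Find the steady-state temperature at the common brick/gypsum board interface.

Treat each layer as a resistance in series:
  R_common brick = L/(kA) = 0.264/(0.717·38.4) = 0.009589 K/W
  R_gypsum board = L/(kA) = 0.206/(0.173·38.4) = 0.03101 K/W
  R_concrete = L/(kA) = 0.122/(1.34·38.4) = 0.002371 K/W
ΣR = 0.009589 + 0.03101 + 0.002371 = 0.04297 K/W
Q = ΔT/ΣR = (293.3 K − 273.145 K)/0.04297 = 469.0 W
From the inner boundary to the common brick/gypsum board interface, ΣR_partial = 0.009589 K/W.
T_interface = T_in − Q·ΣR_partial = 293.3 K − (469.0)(0.009589) = 288.8 K

T = 288.8 K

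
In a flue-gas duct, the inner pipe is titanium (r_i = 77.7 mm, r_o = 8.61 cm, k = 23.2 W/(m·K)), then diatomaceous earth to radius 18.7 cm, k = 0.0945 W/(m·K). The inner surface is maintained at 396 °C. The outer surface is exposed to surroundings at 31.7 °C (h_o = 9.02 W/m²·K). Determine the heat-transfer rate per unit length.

Resistance network (inner→outer):
  R'_titanium = ln(0.0861/0.0777)/(2πk) = 0.1027/(2π·23.2) = 7.042×10^-4 m·K/W
  R'_diatomaceous earth = ln(0.187/0.0861)/(2πk) = 0.7756/(2π·0.0945) = 1.306 m·K/W
  R'_conv,out = 1/(2πr h) = 1/(2π·0.187·9.02) = 0.09436 m·K/W
ΣR = 7.042×10^-4 + 1.306 + 0.09436 = 1.401 m·K/W
Q' = ΔT/ΣR = (396 °C − 31.7 °C)/1.401 = 260 W/m

Q' = 260 W/m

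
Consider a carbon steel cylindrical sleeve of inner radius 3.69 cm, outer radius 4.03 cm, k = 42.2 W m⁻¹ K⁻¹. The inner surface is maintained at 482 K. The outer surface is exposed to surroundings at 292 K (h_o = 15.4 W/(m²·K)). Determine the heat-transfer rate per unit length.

Resistance network (inner→outer):
  R'_carbon steel = ln(0.0403/0.0369)/(2πk) = 0.08814/(2π·42.2) = 3.324×10^-4 m·K/W
  R'_conv,out = 1/(2πr h) = 1/(2π·0.0403·15.4) = 0.2564 m·K/W
ΣR = 3.324×10^-4 + 0.2564 = 0.2567 m·K/W
Q' = ΔT/ΣR = (482 K − 292 K)/0.2567 = 740 W/m

Q' = 740 W/m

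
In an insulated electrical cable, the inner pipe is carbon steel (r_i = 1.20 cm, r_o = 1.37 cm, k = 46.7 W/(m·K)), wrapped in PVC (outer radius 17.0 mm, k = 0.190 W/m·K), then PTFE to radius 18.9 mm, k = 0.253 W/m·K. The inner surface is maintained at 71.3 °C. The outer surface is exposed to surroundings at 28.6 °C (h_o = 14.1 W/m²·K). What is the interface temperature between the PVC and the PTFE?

T = 62.1 °C

Series thermal resistances, inner to outer:
  R'_carbon steel = ln(0.0137/0.0120)/(2πk) = 0.1325/(2π·46.7) = 4.515×10^-4 m·K/W
  R'_PVC = ln(0.0170/0.0137)/(2πk) = 0.2158/(2π·0.190) = 0.1808 m·K/W
  R'_PTFE = ln(0.0189/0.0170)/(2πk) = 0.1059/(2π·0.253) = 0.06665 m·K/W
  R'_conv,out = 1/(2πr h) = 1/(2π·0.0189·14.1) = 0.5972 m·K/W
ΣR = 4.515×10^-4 + 0.1808 + 0.06665 + 0.5972 = 0.8451 m·K/W
Q' = ΔT/ΣR = (71.3 °C − 28.6 °C)/0.8451 = 50.53 W/m
From the inner boundary to the PVC/PTFE interface, ΣR_partial = 0.1813 m·K/W.
T_interface = T_in − Q'·ΣR_partial = 71.3 °C − (50.53)(0.1813) = 62.1 °C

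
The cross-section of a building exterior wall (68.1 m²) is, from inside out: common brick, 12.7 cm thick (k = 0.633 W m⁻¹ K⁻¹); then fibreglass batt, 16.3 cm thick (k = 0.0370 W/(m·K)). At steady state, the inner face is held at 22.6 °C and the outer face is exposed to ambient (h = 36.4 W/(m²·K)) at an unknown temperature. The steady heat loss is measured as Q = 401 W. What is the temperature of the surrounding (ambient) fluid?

T_out = -4.68 °C

Series resistances:
  R_common brick = L/(kA) = 0.127/(0.633·68.1) = 0.002946 K/W
  R_fibreglass batt = L/(kA) = 0.163/(0.0370·68.1) = 0.06469 K/W
  R_conv,out = 1/(hA) = 1/(36.4·68.1) = 4.034×10^-4 K/W
ΣR = 0.06804 K/W
ΔT = Q·ΣR = 401 × 0.06804 = 27.28 K
Heat flows outward, so T_out = T_in − ΔT = 22.6 − 27.28 = -4.68 °C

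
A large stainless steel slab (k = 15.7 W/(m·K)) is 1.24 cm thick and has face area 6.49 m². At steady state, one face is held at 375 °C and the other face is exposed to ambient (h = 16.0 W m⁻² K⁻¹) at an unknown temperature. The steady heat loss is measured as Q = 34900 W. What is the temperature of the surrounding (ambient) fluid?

Series resistances:
  R_stainless steel = L/(kA) = 0.0124/(15.7·6.49) = 1.217×10^-4 K/W
  R_conv,out = 1/(hA) = 1/(16.0·6.49) = 0.009630 K/W
ΣR = 0.009752 K/W
ΔT = Q·ΣR = 34900 × 0.009752 = 340.3 K
Heat flows outward, so T_out = T_in − ΔT = 375 − 340.3 = 34.7 °C

T_out = 34.7 °C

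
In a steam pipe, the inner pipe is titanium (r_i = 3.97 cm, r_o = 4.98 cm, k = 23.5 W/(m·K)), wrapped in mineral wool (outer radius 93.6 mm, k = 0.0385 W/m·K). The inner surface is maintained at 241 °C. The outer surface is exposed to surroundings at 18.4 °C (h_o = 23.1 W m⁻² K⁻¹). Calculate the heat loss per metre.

Treat each layer as a resistance in series:
  R'_titanium = ln(0.0498/0.0397)/(2πk) = 0.2267/(2π·23.5) = 0.001535 m·K/W
  R'_mineral wool = ln(0.0936/0.0498)/(2πk) = 0.6310/(2π·0.0385) = 2.609 m·K/W
  R'_conv,out = 1/(2πr h) = 1/(2π·0.0936·23.1) = 0.07361 m·K/W
ΣR = 0.001535 + 2.609 + 0.07361 = 2.684 m·K/W
Q' = ΔT/ΣR = (241 °C − 18.4 °C)/2.684 = 82.9 W/m

Q' = 82.9 W/m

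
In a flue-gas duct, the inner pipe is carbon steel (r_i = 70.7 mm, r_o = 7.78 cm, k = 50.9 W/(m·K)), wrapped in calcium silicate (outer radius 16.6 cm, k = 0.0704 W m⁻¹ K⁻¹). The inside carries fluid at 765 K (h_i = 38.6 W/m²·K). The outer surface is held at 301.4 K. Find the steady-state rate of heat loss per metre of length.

Q' = 262 W/m

Series thermal resistances, inner to outer:
  R'_conv,in = 1/(2πr h) = 1/(2π·0.0707·38.6) = 0.05832 m·K/W
  R'_carbon steel = ln(0.0778/0.0707)/(2πk) = 0.09570/(2π·50.9) = 2.992×10^-4 m·K/W
  R'_calcium silicate = ln(0.166/0.0778)/(2πk) = 0.7578/(2π·0.0704) = 1.713 m·K/W
ΣR = 0.05832 + 2.992×10^-4 + 1.713 = 1.772 m·K/W
Q' = ΔT/ΣR = (765 K − 301.4 K)/1.772 = 262 W/m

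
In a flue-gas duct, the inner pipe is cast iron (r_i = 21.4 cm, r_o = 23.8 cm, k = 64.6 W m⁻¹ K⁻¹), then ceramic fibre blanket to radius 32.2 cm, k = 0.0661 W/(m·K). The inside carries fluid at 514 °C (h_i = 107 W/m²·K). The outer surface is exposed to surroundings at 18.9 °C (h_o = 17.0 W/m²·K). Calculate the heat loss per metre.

Treat each layer as a resistance in series:
  R'_conv,in = 1/(2πr h) = 1/(2π·0.214·107) = 0.006951 m·K/W
  R'_cast iron = ln(0.238/0.214)/(2πk) = 0.1063/(2π·64.6) = 2.619×10^-4 m·K/W
  R'_ceramic fibre blanket = ln(0.322/0.238)/(2πk) = 0.3023/(2π·0.0661) = 0.7278 m·K/W
  R'_conv,out = 1/(2πr h) = 1/(2π·0.322·17.0) = 0.02907 m·K/W
ΣR = 0.006951 + 2.619×10^-4 + 0.7278 + 0.02907 = 0.7641 m·K/W
Q' = ΔT/ΣR = (514 °C − 18.9 °C)/0.7641 = 648 W/m

Q' = 648 W/m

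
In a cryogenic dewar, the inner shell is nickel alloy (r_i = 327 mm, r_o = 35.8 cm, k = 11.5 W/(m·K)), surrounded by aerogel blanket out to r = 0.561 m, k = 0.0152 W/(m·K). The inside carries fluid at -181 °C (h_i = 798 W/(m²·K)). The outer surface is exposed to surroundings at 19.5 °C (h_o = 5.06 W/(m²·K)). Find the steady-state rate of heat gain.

Resistance network (inner→outer):
  R_conv,in = 1/(4πr²h) = 1/(4π·0.327²·798) = 9.326×10^-4 K/W
  R_nickel alloy = (1/0.327 − 1/0.358)/(4πk) = 0.2648/(4π·11.5) = 0.001832 K/W
  R_aerogel blanket = (1/0.358 − 1/0.561)/(4πk) = 1.011/(4π·0.0152) = 5.292 K/W
  R_conv,out = 1/(4πr²h) = 1/(4π·0.561²·5.06) = 0.04997 K/W
ΣR = 9.326×10^-4 + 0.001832 + 5.292 + 0.04997 = 5.345 K/W
Q = ΔT/ΣR = (-181 °C − 19.5 °C)/5.345 = -37.5 W
(Negative Q ⇒ heat flows inward; heat gain = 37.5 W.)

Q = 37.5 W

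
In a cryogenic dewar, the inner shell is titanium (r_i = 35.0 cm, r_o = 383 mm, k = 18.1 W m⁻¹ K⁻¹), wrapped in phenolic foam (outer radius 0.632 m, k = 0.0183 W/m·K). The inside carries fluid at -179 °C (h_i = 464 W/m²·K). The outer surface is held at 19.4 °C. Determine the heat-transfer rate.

Q = 44.3 W

Resistance network (inner→outer):
  R_conv,in = 1/(4πr²h) = 1/(4π·0.350²·464) = 0.001400 K/W
  R_titanium = (1/0.350 − 1/0.383)/(4πk) = 0.2462/(4π·18.1) = 0.001082 K/W
  R_phenolic foam = (1/0.383 − 1/0.632)/(4πk) = 1.029/(4π·0.0183) = 4.473 K/W
ΣR = 0.001400 + 0.001082 + 4.473 = 4.475 K/W
Q = ΔT/ΣR = (-179 °C − 19.4 °C)/4.475 = -44.3 W
(Negative Q ⇒ heat flows inward; heat gain = 44.3 W.)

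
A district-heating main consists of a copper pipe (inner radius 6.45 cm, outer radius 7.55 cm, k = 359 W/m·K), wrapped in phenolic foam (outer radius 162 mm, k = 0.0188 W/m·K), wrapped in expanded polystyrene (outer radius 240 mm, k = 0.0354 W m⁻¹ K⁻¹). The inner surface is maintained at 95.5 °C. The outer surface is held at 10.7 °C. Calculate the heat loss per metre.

Q' = 10.3 W/m

Treat each layer as a resistance in series:
  R'_copper = ln(0.0755/0.0645)/(2πk) = 0.1575/(2π·359) = 6.981×10^-5 m·K/W
  R'_phenolic foam = ln(0.162/0.0755)/(2πk) = 0.7635/(2π·0.0188) = 6.463 m·K/W
  R'_expanded polystyrene = ln(0.240/0.162)/(2πk) = 0.3930/(2π·0.0354) = 1.767 m·K/W
ΣR = 6.981×10^-5 + 6.463 + 1.767 = 8.230 m·K/W
Q' = ΔT/ΣR = (95.5 °C − 10.7 °C)/8.230 = 10.3 W/m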